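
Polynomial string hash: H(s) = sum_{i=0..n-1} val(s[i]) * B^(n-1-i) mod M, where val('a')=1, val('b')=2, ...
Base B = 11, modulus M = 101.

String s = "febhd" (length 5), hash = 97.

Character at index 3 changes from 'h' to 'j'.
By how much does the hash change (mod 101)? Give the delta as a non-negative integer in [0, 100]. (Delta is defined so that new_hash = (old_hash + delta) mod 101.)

Delta formula: (val(new) - val(old)) * B^(n-1-k) mod M
  val('j') - val('h') = 10 - 8 = 2
  B^(n-1-k) = 11^1 mod 101 = 11
  Delta = 2 * 11 mod 101 = 22

Answer: 22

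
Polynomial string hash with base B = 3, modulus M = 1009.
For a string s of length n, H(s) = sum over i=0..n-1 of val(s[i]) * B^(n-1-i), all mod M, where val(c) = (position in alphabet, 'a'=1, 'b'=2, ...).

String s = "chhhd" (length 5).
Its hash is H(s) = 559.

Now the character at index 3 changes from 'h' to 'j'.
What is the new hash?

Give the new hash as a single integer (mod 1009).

Answer: 565

Derivation:
val('h') = 8, val('j') = 10
Position k = 3, exponent = n-1-k = 1
B^1 mod M = 3^1 mod 1009 = 3
Delta = (10 - 8) * 3 mod 1009 = 6
New hash = (559 + 6) mod 1009 = 565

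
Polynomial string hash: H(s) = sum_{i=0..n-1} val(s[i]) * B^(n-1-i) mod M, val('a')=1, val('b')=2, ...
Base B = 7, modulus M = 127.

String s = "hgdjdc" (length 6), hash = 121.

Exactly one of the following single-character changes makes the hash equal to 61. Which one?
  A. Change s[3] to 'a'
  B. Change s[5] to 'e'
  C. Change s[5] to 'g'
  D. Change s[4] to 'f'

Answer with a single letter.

Option A: s[3]='j'->'a', delta=(1-10)*7^2 mod 127 = 67, hash=121+67 mod 127 = 61 <-- target
Option B: s[5]='c'->'e', delta=(5-3)*7^0 mod 127 = 2, hash=121+2 mod 127 = 123
Option C: s[5]='c'->'g', delta=(7-3)*7^0 mod 127 = 4, hash=121+4 mod 127 = 125
Option D: s[4]='d'->'f', delta=(6-4)*7^1 mod 127 = 14, hash=121+14 mod 127 = 8

Answer: A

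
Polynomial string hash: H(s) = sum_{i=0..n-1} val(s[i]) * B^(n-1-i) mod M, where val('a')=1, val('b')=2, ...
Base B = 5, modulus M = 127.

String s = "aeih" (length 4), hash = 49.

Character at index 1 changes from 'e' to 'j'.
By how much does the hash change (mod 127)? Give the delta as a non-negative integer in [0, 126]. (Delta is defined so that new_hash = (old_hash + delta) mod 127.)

Delta formula: (val(new) - val(old)) * B^(n-1-k) mod M
  val('j') - val('e') = 10 - 5 = 5
  B^(n-1-k) = 5^2 mod 127 = 25
  Delta = 5 * 25 mod 127 = 125

Answer: 125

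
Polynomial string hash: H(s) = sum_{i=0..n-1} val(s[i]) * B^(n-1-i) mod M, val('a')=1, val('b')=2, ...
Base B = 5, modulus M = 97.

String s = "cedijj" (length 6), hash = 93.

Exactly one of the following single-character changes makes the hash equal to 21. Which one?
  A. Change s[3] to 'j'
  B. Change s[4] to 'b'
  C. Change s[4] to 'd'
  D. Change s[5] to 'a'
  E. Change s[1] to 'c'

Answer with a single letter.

Answer: A

Derivation:
Option A: s[3]='i'->'j', delta=(10-9)*5^2 mod 97 = 25, hash=93+25 mod 97 = 21 <-- target
Option B: s[4]='j'->'b', delta=(2-10)*5^1 mod 97 = 57, hash=93+57 mod 97 = 53
Option C: s[4]='j'->'d', delta=(4-10)*5^1 mod 97 = 67, hash=93+67 mod 97 = 63
Option D: s[5]='j'->'a', delta=(1-10)*5^0 mod 97 = 88, hash=93+88 mod 97 = 84
Option E: s[1]='e'->'c', delta=(3-5)*5^4 mod 97 = 11, hash=93+11 mod 97 = 7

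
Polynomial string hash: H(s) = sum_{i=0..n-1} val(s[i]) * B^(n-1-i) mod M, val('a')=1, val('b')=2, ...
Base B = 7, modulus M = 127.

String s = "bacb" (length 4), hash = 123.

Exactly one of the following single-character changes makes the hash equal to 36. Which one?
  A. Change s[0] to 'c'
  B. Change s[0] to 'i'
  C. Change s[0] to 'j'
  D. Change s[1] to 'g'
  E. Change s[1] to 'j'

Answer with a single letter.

Option A: s[0]='b'->'c', delta=(3-2)*7^3 mod 127 = 89, hash=123+89 mod 127 = 85
Option B: s[0]='b'->'i', delta=(9-2)*7^3 mod 127 = 115, hash=123+115 mod 127 = 111
Option C: s[0]='b'->'j', delta=(10-2)*7^3 mod 127 = 77, hash=123+77 mod 127 = 73
Option D: s[1]='a'->'g', delta=(7-1)*7^2 mod 127 = 40, hash=123+40 mod 127 = 36 <-- target
Option E: s[1]='a'->'j', delta=(10-1)*7^2 mod 127 = 60, hash=123+60 mod 127 = 56

Answer: D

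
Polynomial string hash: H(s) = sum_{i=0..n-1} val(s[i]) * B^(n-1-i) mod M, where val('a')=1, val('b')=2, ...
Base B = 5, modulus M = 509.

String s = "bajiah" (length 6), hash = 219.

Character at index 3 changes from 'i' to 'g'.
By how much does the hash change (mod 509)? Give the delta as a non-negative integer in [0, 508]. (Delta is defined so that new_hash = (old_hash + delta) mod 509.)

Delta formula: (val(new) - val(old)) * B^(n-1-k) mod M
  val('g') - val('i') = 7 - 9 = -2
  B^(n-1-k) = 5^2 mod 509 = 25
  Delta = -2 * 25 mod 509 = 459

Answer: 459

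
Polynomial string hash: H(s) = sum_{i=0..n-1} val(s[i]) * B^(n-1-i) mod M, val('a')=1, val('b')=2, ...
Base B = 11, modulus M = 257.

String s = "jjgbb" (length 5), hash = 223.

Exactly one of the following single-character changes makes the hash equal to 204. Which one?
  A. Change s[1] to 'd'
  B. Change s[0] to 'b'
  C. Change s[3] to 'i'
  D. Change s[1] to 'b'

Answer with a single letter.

Option A: s[1]='j'->'d', delta=(4-10)*11^3 mod 257 = 238, hash=223+238 mod 257 = 204 <-- target
Option B: s[0]='j'->'b', delta=(2-10)*11^4 mod 257 = 64, hash=223+64 mod 257 = 30
Option C: s[3]='b'->'i', delta=(9-2)*11^1 mod 257 = 77, hash=223+77 mod 257 = 43
Option D: s[1]='j'->'b', delta=(2-10)*11^3 mod 257 = 146, hash=223+146 mod 257 = 112

Answer: A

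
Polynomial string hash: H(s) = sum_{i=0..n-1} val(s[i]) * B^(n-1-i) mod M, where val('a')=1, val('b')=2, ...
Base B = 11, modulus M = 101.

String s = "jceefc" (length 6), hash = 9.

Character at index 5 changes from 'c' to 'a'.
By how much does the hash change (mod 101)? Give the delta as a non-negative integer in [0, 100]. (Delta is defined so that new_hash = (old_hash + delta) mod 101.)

Answer: 99

Derivation:
Delta formula: (val(new) - val(old)) * B^(n-1-k) mod M
  val('a') - val('c') = 1 - 3 = -2
  B^(n-1-k) = 11^0 mod 101 = 1
  Delta = -2 * 1 mod 101 = 99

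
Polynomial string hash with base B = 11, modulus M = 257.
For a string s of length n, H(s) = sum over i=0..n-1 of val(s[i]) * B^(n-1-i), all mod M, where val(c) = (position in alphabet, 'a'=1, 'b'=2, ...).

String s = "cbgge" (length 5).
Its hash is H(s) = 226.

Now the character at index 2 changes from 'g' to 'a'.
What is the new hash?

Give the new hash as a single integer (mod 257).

Answer: 14

Derivation:
val('g') = 7, val('a') = 1
Position k = 2, exponent = n-1-k = 2
B^2 mod M = 11^2 mod 257 = 121
Delta = (1 - 7) * 121 mod 257 = 45
New hash = (226 + 45) mod 257 = 14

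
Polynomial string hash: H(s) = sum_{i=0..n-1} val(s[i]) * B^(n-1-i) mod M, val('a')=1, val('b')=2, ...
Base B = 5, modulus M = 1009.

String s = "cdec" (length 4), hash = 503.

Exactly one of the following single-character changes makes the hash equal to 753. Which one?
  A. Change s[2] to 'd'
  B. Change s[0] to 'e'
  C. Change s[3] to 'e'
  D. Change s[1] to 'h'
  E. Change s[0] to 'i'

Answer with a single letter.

Option A: s[2]='e'->'d', delta=(4-5)*5^1 mod 1009 = 1004, hash=503+1004 mod 1009 = 498
Option B: s[0]='c'->'e', delta=(5-3)*5^3 mod 1009 = 250, hash=503+250 mod 1009 = 753 <-- target
Option C: s[3]='c'->'e', delta=(5-3)*5^0 mod 1009 = 2, hash=503+2 mod 1009 = 505
Option D: s[1]='d'->'h', delta=(8-4)*5^2 mod 1009 = 100, hash=503+100 mod 1009 = 603
Option E: s[0]='c'->'i', delta=(9-3)*5^3 mod 1009 = 750, hash=503+750 mod 1009 = 244

Answer: B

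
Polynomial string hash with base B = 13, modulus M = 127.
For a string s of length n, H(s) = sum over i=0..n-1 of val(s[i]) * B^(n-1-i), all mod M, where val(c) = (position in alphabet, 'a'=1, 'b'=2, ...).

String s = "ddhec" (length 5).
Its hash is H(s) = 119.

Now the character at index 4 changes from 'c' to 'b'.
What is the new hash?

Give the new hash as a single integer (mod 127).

val('c') = 3, val('b') = 2
Position k = 4, exponent = n-1-k = 0
B^0 mod M = 13^0 mod 127 = 1
Delta = (2 - 3) * 1 mod 127 = 126
New hash = (119 + 126) mod 127 = 118

Answer: 118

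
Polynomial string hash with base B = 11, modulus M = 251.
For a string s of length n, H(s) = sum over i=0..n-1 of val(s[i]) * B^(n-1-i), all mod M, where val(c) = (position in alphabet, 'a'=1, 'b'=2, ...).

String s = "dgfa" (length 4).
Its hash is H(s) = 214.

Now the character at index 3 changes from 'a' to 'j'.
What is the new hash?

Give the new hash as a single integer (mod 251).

val('a') = 1, val('j') = 10
Position k = 3, exponent = n-1-k = 0
B^0 mod M = 11^0 mod 251 = 1
Delta = (10 - 1) * 1 mod 251 = 9
New hash = (214 + 9) mod 251 = 223

Answer: 223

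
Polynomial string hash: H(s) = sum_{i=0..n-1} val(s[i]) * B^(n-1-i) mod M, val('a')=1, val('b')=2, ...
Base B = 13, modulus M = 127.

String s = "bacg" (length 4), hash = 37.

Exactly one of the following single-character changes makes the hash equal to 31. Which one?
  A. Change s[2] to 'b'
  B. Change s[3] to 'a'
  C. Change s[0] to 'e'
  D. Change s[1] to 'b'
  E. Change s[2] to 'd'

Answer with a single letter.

Answer: B

Derivation:
Option A: s[2]='c'->'b', delta=(2-3)*13^1 mod 127 = 114, hash=37+114 mod 127 = 24
Option B: s[3]='g'->'a', delta=(1-7)*13^0 mod 127 = 121, hash=37+121 mod 127 = 31 <-- target
Option C: s[0]='b'->'e', delta=(5-2)*13^3 mod 127 = 114, hash=37+114 mod 127 = 24
Option D: s[1]='a'->'b', delta=(2-1)*13^2 mod 127 = 42, hash=37+42 mod 127 = 79
Option E: s[2]='c'->'d', delta=(4-3)*13^1 mod 127 = 13, hash=37+13 mod 127 = 50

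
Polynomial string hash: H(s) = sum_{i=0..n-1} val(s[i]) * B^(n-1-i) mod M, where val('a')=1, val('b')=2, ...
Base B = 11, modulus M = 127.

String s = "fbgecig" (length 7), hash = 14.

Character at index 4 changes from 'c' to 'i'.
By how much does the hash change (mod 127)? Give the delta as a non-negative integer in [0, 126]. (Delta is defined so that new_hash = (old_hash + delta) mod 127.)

Answer: 91

Derivation:
Delta formula: (val(new) - val(old)) * B^(n-1-k) mod M
  val('i') - val('c') = 9 - 3 = 6
  B^(n-1-k) = 11^2 mod 127 = 121
  Delta = 6 * 121 mod 127 = 91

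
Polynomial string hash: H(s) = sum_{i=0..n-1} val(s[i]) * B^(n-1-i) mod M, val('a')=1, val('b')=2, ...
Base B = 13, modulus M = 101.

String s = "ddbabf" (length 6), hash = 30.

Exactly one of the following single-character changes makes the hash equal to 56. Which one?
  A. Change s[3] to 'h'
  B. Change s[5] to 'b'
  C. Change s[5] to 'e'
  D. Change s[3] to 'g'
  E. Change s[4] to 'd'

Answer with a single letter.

Option A: s[3]='a'->'h', delta=(8-1)*13^2 mod 101 = 72, hash=30+72 mod 101 = 1
Option B: s[5]='f'->'b', delta=(2-6)*13^0 mod 101 = 97, hash=30+97 mod 101 = 26
Option C: s[5]='f'->'e', delta=(5-6)*13^0 mod 101 = 100, hash=30+100 mod 101 = 29
Option D: s[3]='a'->'g', delta=(7-1)*13^2 mod 101 = 4, hash=30+4 mod 101 = 34
Option E: s[4]='b'->'d', delta=(4-2)*13^1 mod 101 = 26, hash=30+26 mod 101 = 56 <-- target

Answer: E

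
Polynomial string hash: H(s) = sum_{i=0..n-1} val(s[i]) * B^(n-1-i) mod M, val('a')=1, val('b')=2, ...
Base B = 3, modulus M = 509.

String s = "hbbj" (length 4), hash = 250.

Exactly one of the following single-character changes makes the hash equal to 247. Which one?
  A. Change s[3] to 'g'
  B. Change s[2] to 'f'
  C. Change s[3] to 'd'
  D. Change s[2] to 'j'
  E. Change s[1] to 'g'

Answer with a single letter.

Option A: s[3]='j'->'g', delta=(7-10)*3^0 mod 509 = 506, hash=250+506 mod 509 = 247 <-- target
Option B: s[2]='b'->'f', delta=(6-2)*3^1 mod 509 = 12, hash=250+12 mod 509 = 262
Option C: s[3]='j'->'d', delta=(4-10)*3^0 mod 509 = 503, hash=250+503 mod 509 = 244
Option D: s[2]='b'->'j', delta=(10-2)*3^1 mod 509 = 24, hash=250+24 mod 509 = 274
Option E: s[1]='b'->'g', delta=(7-2)*3^2 mod 509 = 45, hash=250+45 mod 509 = 295

Answer: A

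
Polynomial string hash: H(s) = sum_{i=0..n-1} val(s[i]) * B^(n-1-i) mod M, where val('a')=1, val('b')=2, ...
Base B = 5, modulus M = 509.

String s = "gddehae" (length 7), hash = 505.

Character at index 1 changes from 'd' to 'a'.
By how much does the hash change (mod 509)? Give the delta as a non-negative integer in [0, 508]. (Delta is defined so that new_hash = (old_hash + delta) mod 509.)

Delta formula: (val(new) - val(old)) * B^(n-1-k) mod M
  val('a') - val('d') = 1 - 4 = -3
  B^(n-1-k) = 5^5 mod 509 = 71
  Delta = -3 * 71 mod 509 = 296

Answer: 296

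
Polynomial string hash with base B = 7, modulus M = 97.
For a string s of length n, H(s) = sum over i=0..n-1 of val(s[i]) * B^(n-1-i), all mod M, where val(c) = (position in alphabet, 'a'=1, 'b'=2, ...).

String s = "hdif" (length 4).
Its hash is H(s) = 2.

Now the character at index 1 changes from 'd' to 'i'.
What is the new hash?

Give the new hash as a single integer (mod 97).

val('d') = 4, val('i') = 9
Position k = 1, exponent = n-1-k = 2
B^2 mod M = 7^2 mod 97 = 49
Delta = (9 - 4) * 49 mod 97 = 51
New hash = (2 + 51) mod 97 = 53

Answer: 53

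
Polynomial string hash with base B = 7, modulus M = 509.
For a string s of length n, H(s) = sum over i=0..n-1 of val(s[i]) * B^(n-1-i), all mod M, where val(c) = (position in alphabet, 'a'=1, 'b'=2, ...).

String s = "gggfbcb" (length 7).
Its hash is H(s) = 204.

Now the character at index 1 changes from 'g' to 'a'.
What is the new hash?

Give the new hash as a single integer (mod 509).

Answer: 144

Derivation:
val('g') = 7, val('a') = 1
Position k = 1, exponent = n-1-k = 5
B^5 mod M = 7^5 mod 509 = 10
Delta = (1 - 7) * 10 mod 509 = 449
New hash = (204 + 449) mod 509 = 144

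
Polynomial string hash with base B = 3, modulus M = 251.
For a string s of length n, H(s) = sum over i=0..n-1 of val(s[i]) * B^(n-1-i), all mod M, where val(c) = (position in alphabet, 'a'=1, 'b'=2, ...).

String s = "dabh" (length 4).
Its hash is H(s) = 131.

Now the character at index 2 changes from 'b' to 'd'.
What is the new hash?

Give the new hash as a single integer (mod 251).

Answer: 137

Derivation:
val('b') = 2, val('d') = 4
Position k = 2, exponent = n-1-k = 1
B^1 mod M = 3^1 mod 251 = 3
Delta = (4 - 2) * 3 mod 251 = 6
New hash = (131 + 6) mod 251 = 137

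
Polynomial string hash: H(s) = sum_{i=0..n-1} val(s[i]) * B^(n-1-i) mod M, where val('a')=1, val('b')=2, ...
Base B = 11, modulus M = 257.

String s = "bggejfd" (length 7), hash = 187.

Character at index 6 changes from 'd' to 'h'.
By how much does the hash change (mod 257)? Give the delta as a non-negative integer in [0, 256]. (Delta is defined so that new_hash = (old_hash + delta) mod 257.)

Delta formula: (val(new) - val(old)) * B^(n-1-k) mod M
  val('h') - val('d') = 8 - 4 = 4
  B^(n-1-k) = 11^0 mod 257 = 1
  Delta = 4 * 1 mod 257 = 4

Answer: 4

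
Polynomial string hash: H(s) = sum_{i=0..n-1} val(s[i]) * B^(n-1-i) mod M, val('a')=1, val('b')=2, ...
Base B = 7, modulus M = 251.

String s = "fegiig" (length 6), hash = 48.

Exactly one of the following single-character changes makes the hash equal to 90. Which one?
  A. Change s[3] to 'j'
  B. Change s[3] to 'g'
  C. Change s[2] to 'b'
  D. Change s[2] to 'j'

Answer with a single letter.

Option A: s[3]='i'->'j', delta=(10-9)*7^2 mod 251 = 49, hash=48+49 mod 251 = 97
Option B: s[3]='i'->'g', delta=(7-9)*7^2 mod 251 = 153, hash=48+153 mod 251 = 201
Option C: s[2]='g'->'b', delta=(2-7)*7^3 mod 251 = 42, hash=48+42 mod 251 = 90 <-- target
Option D: s[2]='g'->'j', delta=(10-7)*7^3 mod 251 = 25, hash=48+25 mod 251 = 73

Answer: C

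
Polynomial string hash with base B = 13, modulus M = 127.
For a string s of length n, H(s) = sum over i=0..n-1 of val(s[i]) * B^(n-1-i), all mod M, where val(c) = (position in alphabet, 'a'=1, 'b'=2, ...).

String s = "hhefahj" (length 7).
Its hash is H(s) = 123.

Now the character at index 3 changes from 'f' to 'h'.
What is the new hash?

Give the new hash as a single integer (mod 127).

Answer: 72

Derivation:
val('f') = 6, val('h') = 8
Position k = 3, exponent = n-1-k = 3
B^3 mod M = 13^3 mod 127 = 38
Delta = (8 - 6) * 38 mod 127 = 76
New hash = (123 + 76) mod 127 = 72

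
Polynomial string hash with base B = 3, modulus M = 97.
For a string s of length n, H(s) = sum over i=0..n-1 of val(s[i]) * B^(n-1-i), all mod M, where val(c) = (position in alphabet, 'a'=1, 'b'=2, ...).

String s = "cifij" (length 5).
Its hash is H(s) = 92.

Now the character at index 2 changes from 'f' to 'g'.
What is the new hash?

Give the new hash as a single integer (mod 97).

val('f') = 6, val('g') = 7
Position k = 2, exponent = n-1-k = 2
B^2 mod M = 3^2 mod 97 = 9
Delta = (7 - 6) * 9 mod 97 = 9
New hash = (92 + 9) mod 97 = 4

Answer: 4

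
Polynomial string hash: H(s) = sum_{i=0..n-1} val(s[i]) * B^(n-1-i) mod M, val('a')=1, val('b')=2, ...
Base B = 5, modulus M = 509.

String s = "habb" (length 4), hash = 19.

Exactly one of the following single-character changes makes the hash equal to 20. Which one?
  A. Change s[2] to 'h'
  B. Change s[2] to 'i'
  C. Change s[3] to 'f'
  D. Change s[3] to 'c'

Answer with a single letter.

Option A: s[2]='b'->'h', delta=(8-2)*5^1 mod 509 = 30, hash=19+30 mod 509 = 49
Option B: s[2]='b'->'i', delta=(9-2)*5^1 mod 509 = 35, hash=19+35 mod 509 = 54
Option C: s[3]='b'->'f', delta=(6-2)*5^0 mod 509 = 4, hash=19+4 mod 509 = 23
Option D: s[3]='b'->'c', delta=(3-2)*5^0 mod 509 = 1, hash=19+1 mod 509 = 20 <-- target

Answer: D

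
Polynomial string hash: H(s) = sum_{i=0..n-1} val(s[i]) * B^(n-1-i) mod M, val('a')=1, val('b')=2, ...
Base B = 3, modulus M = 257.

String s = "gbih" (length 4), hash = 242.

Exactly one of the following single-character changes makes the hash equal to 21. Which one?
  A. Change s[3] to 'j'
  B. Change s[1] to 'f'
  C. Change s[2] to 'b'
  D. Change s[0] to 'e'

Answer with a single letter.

Answer: B

Derivation:
Option A: s[3]='h'->'j', delta=(10-8)*3^0 mod 257 = 2, hash=242+2 mod 257 = 244
Option B: s[1]='b'->'f', delta=(6-2)*3^2 mod 257 = 36, hash=242+36 mod 257 = 21 <-- target
Option C: s[2]='i'->'b', delta=(2-9)*3^1 mod 257 = 236, hash=242+236 mod 257 = 221
Option D: s[0]='g'->'e', delta=(5-7)*3^3 mod 257 = 203, hash=242+203 mod 257 = 188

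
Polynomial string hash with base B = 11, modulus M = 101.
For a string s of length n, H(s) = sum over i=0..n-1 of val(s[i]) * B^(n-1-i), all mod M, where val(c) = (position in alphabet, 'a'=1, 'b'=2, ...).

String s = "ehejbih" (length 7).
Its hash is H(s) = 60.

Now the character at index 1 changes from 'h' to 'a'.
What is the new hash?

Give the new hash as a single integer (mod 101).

val('h') = 8, val('a') = 1
Position k = 1, exponent = n-1-k = 5
B^5 mod M = 11^5 mod 101 = 57
Delta = (1 - 8) * 57 mod 101 = 5
New hash = (60 + 5) mod 101 = 65

Answer: 65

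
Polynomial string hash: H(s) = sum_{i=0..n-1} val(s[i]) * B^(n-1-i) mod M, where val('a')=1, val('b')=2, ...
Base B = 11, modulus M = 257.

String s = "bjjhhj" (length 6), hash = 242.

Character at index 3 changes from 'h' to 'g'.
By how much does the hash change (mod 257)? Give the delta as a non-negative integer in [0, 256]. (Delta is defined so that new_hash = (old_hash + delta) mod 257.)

Delta formula: (val(new) - val(old)) * B^(n-1-k) mod M
  val('g') - val('h') = 7 - 8 = -1
  B^(n-1-k) = 11^2 mod 257 = 121
  Delta = -1 * 121 mod 257 = 136

Answer: 136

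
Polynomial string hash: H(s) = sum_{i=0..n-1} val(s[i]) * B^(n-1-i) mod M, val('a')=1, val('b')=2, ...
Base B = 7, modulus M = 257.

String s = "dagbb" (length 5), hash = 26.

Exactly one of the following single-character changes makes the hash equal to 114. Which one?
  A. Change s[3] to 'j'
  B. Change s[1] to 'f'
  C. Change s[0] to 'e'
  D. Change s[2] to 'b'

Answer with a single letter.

Answer: C

Derivation:
Option A: s[3]='b'->'j', delta=(10-2)*7^1 mod 257 = 56, hash=26+56 mod 257 = 82
Option B: s[1]='a'->'f', delta=(6-1)*7^3 mod 257 = 173, hash=26+173 mod 257 = 199
Option C: s[0]='d'->'e', delta=(5-4)*7^4 mod 257 = 88, hash=26+88 mod 257 = 114 <-- target
Option D: s[2]='g'->'b', delta=(2-7)*7^2 mod 257 = 12, hash=26+12 mod 257 = 38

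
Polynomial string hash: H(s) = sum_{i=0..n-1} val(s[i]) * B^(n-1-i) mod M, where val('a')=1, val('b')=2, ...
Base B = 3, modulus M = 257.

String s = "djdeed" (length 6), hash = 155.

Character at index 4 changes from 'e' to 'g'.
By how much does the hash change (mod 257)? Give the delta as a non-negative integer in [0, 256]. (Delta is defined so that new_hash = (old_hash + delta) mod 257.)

Delta formula: (val(new) - val(old)) * B^(n-1-k) mod M
  val('g') - val('e') = 7 - 5 = 2
  B^(n-1-k) = 3^1 mod 257 = 3
  Delta = 2 * 3 mod 257 = 6

Answer: 6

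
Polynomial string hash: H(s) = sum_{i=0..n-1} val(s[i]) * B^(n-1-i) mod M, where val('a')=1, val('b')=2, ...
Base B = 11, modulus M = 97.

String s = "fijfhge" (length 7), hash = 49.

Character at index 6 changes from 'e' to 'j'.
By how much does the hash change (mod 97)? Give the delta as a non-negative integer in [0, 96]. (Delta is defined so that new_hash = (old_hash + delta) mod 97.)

Answer: 5

Derivation:
Delta formula: (val(new) - val(old)) * B^(n-1-k) mod M
  val('j') - val('e') = 10 - 5 = 5
  B^(n-1-k) = 11^0 mod 97 = 1
  Delta = 5 * 1 mod 97 = 5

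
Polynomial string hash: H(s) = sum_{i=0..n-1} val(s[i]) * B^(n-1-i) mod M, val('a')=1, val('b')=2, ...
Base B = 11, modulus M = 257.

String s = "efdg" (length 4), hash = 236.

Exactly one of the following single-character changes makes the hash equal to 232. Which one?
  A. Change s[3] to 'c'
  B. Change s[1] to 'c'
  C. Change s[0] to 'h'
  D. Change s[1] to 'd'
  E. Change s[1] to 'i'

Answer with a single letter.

Answer: A

Derivation:
Option A: s[3]='g'->'c', delta=(3-7)*11^0 mod 257 = 253, hash=236+253 mod 257 = 232 <-- target
Option B: s[1]='f'->'c', delta=(3-6)*11^2 mod 257 = 151, hash=236+151 mod 257 = 130
Option C: s[0]='e'->'h', delta=(8-5)*11^3 mod 257 = 138, hash=236+138 mod 257 = 117
Option D: s[1]='f'->'d', delta=(4-6)*11^2 mod 257 = 15, hash=236+15 mod 257 = 251
Option E: s[1]='f'->'i', delta=(9-6)*11^2 mod 257 = 106, hash=236+106 mod 257 = 85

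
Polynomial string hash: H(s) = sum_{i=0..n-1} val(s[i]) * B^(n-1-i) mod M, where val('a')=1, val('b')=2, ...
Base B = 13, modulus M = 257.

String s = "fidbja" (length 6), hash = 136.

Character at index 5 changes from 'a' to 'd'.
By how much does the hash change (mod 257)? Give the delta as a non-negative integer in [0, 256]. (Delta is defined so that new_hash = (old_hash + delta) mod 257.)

Answer: 3

Derivation:
Delta formula: (val(new) - val(old)) * B^(n-1-k) mod M
  val('d') - val('a') = 4 - 1 = 3
  B^(n-1-k) = 13^0 mod 257 = 1
  Delta = 3 * 1 mod 257 = 3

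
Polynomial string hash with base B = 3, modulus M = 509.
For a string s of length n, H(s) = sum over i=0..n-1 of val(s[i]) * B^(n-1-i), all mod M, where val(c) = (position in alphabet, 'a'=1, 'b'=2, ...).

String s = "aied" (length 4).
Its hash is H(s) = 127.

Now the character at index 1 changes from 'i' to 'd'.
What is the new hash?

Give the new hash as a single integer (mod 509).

Answer: 82

Derivation:
val('i') = 9, val('d') = 4
Position k = 1, exponent = n-1-k = 2
B^2 mod M = 3^2 mod 509 = 9
Delta = (4 - 9) * 9 mod 509 = 464
New hash = (127 + 464) mod 509 = 82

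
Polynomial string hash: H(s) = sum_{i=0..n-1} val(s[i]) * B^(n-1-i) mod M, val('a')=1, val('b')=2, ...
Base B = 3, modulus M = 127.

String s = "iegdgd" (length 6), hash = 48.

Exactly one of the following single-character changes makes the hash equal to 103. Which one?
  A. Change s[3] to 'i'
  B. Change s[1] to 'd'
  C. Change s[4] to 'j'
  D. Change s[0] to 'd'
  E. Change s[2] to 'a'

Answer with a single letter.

Option A: s[3]='d'->'i', delta=(9-4)*3^2 mod 127 = 45, hash=48+45 mod 127 = 93
Option B: s[1]='e'->'d', delta=(4-5)*3^4 mod 127 = 46, hash=48+46 mod 127 = 94
Option C: s[4]='g'->'j', delta=(10-7)*3^1 mod 127 = 9, hash=48+9 mod 127 = 57
Option D: s[0]='i'->'d', delta=(4-9)*3^5 mod 127 = 55, hash=48+55 mod 127 = 103 <-- target
Option E: s[2]='g'->'a', delta=(1-7)*3^3 mod 127 = 92, hash=48+92 mod 127 = 13

Answer: D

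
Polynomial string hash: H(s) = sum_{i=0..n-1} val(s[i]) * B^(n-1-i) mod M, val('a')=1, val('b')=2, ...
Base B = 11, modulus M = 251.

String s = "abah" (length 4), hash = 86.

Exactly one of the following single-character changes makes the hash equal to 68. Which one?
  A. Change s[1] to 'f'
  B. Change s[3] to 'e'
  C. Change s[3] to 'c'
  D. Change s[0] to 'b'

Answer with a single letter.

Option A: s[1]='b'->'f', delta=(6-2)*11^2 mod 251 = 233, hash=86+233 mod 251 = 68 <-- target
Option B: s[3]='h'->'e', delta=(5-8)*11^0 mod 251 = 248, hash=86+248 mod 251 = 83
Option C: s[3]='h'->'c', delta=(3-8)*11^0 mod 251 = 246, hash=86+246 mod 251 = 81
Option D: s[0]='a'->'b', delta=(2-1)*11^3 mod 251 = 76, hash=86+76 mod 251 = 162

Answer: A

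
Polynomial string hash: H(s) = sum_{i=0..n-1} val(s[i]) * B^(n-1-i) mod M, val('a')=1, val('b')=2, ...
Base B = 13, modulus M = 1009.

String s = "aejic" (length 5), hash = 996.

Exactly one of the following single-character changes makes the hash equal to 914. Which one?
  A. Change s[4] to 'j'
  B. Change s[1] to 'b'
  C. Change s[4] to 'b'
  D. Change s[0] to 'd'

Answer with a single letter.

Option A: s[4]='c'->'j', delta=(10-3)*13^0 mod 1009 = 7, hash=996+7 mod 1009 = 1003
Option B: s[1]='e'->'b', delta=(2-5)*13^3 mod 1009 = 472, hash=996+472 mod 1009 = 459
Option C: s[4]='c'->'b', delta=(2-3)*13^0 mod 1009 = 1008, hash=996+1008 mod 1009 = 995
Option D: s[0]='a'->'d', delta=(4-1)*13^4 mod 1009 = 927, hash=996+927 mod 1009 = 914 <-- target

Answer: D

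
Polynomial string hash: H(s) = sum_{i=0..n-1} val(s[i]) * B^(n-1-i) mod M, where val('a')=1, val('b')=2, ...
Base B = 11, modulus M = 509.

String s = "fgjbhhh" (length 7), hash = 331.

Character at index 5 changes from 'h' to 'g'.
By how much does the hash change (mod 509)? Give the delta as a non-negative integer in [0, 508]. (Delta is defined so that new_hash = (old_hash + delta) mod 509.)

Answer: 498

Derivation:
Delta formula: (val(new) - val(old)) * B^(n-1-k) mod M
  val('g') - val('h') = 7 - 8 = -1
  B^(n-1-k) = 11^1 mod 509 = 11
  Delta = -1 * 11 mod 509 = 498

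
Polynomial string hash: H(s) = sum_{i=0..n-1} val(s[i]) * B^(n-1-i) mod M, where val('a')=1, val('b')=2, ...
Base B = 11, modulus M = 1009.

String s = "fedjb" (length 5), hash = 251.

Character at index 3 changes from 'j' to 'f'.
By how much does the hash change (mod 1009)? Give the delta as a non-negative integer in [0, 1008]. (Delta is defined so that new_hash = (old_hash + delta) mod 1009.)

Delta formula: (val(new) - val(old)) * B^(n-1-k) mod M
  val('f') - val('j') = 6 - 10 = -4
  B^(n-1-k) = 11^1 mod 1009 = 11
  Delta = -4 * 11 mod 1009 = 965

Answer: 965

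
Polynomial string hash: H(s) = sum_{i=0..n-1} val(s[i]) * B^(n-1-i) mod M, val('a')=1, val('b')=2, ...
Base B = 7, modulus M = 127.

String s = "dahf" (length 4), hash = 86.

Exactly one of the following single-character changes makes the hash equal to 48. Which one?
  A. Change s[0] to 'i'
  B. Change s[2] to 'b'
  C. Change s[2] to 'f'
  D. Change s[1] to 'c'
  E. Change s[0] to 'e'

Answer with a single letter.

Option A: s[0]='d'->'i', delta=(9-4)*7^3 mod 127 = 64, hash=86+64 mod 127 = 23
Option B: s[2]='h'->'b', delta=(2-8)*7^1 mod 127 = 85, hash=86+85 mod 127 = 44
Option C: s[2]='h'->'f', delta=(6-8)*7^1 mod 127 = 113, hash=86+113 mod 127 = 72
Option D: s[1]='a'->'c', delta=(3-1)*7^2 mod 127 = 98, hash=86+98 mod 127 = 57
Option E: s[0]='d'->'e', delta=(5-4)*7^3 mod 127 = 89, hash=86+89 mod 127 = 48 <-- target

Answer: E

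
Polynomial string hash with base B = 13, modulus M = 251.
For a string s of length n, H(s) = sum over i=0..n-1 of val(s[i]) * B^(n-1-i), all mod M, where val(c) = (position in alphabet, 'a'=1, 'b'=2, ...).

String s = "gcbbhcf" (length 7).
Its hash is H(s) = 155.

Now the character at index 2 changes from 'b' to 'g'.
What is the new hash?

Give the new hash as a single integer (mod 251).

val('b') = 2, val('g') = 7
Position k = 2, exponent = n-1-k = 4
B^4 mod M = 13^4 mod 251 = 198
Delta = (7 - 2) * 198 mod 251 = 237
New hash = (155 + 237) mod 251 = 141

Answer: 141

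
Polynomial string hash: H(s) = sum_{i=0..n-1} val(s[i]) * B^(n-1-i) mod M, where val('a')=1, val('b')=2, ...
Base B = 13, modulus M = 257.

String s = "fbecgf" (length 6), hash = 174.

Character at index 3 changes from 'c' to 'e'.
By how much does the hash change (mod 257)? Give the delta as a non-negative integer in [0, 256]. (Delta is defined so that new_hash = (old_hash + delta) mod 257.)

Answer: 81

Derivation:
Delta formula: (val(new) - val(old)) * B^(n-1-k) mod M
  val('e') - val('c') = 5 - 3 = 2
  B^(n-1-k) = 13^2 mod 257 = 169
  Delta = 2 * 169 mod 257 = 81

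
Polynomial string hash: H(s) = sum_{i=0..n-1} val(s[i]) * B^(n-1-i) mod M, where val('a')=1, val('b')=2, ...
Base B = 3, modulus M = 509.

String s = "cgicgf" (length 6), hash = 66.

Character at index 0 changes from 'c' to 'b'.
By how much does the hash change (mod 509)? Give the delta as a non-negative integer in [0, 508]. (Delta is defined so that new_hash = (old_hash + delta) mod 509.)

Delta formula: (val(new) - val(old)) * B^(n-1-k) mod M
  val('b') - val('c') = 2 - 3 = -1
  B^(n-1-k) = 3^5 mod 509 = 243
  Delta = -1 * 243 mod 509 = 266

Answer: 266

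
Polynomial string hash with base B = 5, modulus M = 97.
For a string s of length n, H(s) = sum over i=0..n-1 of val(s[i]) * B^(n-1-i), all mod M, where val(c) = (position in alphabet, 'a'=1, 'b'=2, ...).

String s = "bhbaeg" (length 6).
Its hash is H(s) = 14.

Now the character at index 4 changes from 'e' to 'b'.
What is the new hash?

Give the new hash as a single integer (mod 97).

val('e') = 5, val('b') = 2
Position k = 4, exponent = n-1-k = 1
B^1 mod M = 5^1 mod 97 = 5
Delta = (2 - 5) * 5 mod 97 = 82
New hash = (14 + 82) mod 97 = 96

Answer: 96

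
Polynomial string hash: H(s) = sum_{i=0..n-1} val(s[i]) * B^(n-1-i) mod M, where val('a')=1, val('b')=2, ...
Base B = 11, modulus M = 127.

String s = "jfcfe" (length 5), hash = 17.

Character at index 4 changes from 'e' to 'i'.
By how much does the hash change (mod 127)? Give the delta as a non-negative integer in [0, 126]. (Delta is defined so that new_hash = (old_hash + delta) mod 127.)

Answer: 4

Derivation:
Delta formula: (val(new) - val(old)) * B^(n-1-k) mod M
  val('i') - val('e') = 9 - 5 = 4
  B^(n-1-k) = 11^0 mod 127 = 1
  Delta = 4 * 1 mod 127 = 4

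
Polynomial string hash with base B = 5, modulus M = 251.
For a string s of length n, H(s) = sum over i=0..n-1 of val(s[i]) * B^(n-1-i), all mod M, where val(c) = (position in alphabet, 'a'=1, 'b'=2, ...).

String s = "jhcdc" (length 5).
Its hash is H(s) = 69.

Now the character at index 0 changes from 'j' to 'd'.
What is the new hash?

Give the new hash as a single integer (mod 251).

Answer: 84

Derivation:
val('j') = 10, val('d') = 4
Position k = 0, exponent = n-1-k = 4
B^4 mod M = 5^4 mod 251 = 123
Delta = (4 - 10) * 123 mod 251 = 15
New hash = (69 + 15) mod 251 = 84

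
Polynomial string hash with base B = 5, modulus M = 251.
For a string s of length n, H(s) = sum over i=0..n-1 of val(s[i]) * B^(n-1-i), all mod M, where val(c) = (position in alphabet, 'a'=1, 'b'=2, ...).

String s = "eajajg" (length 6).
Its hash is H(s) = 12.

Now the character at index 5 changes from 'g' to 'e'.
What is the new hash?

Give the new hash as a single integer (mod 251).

val('g') = 7, val('e') = 5
Position k = 5, exponent = n-1-k = 0
B^0 mod M = 5^0 mod 251 = 1
Delta = (5 - 7) * 1 mod 251 = 249
New hash = (12 + 249) mod 251 = 10

Answer: 10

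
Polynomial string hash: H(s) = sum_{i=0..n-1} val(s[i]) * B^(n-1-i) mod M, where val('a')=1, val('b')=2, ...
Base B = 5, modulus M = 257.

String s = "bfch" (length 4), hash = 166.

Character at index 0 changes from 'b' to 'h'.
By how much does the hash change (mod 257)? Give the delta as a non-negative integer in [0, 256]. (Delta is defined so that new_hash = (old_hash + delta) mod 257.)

Answer: 236

Derivation:
Delta formula: (val(new) - val(old)) * B^(n-1-k) mod M
  val('h') - val('b') = 8 - 2 = 6
  B^(n-1-k) = 5^3 mod 257 = 125
  Delta = 6 * 125 mod 257 = 236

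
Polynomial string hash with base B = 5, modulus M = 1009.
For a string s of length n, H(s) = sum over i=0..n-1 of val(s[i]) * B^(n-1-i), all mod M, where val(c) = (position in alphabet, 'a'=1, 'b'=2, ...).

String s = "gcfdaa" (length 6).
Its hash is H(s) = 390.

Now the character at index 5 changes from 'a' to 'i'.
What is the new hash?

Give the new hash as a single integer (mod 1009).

val('a') = 1, val('i') = 9
Position k = 5, exponent = n-1-k = 0
B^0 mod M = 5^0 mod 1009 = 1
Delta = (9 - 1) * 1 mod 1009 = 8
New hash = (390 + 8) mod 1009 = 398

Answer: 398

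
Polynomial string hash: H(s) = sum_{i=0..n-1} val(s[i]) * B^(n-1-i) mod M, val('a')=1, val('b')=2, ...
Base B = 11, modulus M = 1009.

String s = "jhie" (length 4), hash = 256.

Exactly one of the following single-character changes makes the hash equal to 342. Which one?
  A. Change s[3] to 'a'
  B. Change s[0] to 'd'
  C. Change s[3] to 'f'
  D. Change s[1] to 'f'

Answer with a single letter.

Option A: s[3]='e'->'a', delta=(1-5)*11^0 mod 1009 = 1005, hash=256+1005 mod 1009 = 252
Option B: s[0]='j'->'d', delta=(4-10)*11^3 mod 1009 = 86, hash=256+86 mod 1009 = 342 <-- target
Option C: s[3]='e'->'f', delta=(6-5)*11^0 mod 1009 = 1, hash=256+1 mod 1009 = 257
Option D: s[1]='h'->'f', delta=(6-8)*11^2 mod 1009 = 767, hash=256+767 mod 1009 = 14

Answer: B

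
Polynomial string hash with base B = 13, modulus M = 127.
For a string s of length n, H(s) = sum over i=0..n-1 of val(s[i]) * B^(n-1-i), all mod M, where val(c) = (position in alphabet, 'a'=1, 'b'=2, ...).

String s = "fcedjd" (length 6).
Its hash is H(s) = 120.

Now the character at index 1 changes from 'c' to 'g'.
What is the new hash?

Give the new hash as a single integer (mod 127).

val('c') = 3, val('g') = 7
Position k = 1, exponent = n-1-k = 4
B^4 mod M = 13^4 mod 127 = 113
Delta = (7 - 3) * 113 mod 127 = 71
New hash = (120 + 71) mod 127 = 64

Answer: 64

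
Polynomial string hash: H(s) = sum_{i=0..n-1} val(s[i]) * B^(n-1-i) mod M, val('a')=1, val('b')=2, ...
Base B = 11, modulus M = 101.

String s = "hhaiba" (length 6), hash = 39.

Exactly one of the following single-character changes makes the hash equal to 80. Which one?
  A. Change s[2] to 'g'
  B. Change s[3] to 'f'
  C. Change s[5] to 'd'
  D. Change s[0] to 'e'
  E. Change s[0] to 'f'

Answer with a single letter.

Answer: B

Derivation:
Option A: s[2]='a'->'g', delta=(7-1)*11^3 mod 101 = 7, hash=39+7 mod 101 = 46
Option B: s[3]='i'->'f', delta=(6-9)*11^2 mod 101 = 41, hash=39+41 mod 101 = 80 <-- target
Option C: s[5]='a'->'d', delta=(4-1)*11^0 mod 101 = 3, hash=39+3 mod 101 = 42
Option D: s[0]='h'->'e', delta=(5-8)*11^5 mod 101 = 31, hash=39+31 mod 101 = 70
Option E: s[0]='h'->'f', delta=(6-8)*11^5 mod 101 = 88, hash=39+88 mod 101 = 26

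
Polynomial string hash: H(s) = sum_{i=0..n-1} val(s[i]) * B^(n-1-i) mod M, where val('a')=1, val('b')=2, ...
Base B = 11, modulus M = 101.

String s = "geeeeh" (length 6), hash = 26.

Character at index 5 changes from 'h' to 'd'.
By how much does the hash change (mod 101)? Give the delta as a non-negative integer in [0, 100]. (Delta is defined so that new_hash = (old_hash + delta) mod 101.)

Answer: 97

Derivation:
Delta formula: (val(new) - val(old)) * B^(n-1-k) mod M
  val('d') - val('h') = 4 - 8 = -4
  B^(n-1-k) = 11^0 mod 101 = 1
  Delta = -4 * 1 mod 101 = 97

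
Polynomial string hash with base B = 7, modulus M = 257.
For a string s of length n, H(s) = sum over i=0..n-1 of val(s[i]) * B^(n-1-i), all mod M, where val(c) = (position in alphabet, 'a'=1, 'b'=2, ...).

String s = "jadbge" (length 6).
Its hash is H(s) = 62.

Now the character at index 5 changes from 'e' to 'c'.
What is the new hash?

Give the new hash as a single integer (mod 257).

Answer: 60

Derivation:
val('e') = 5, val('c') = 3
Position k = 5, exponent = n-1-k = 0
B^0 mod M = 7^0 mod 257 = 1
Delta = (3 - 5) * 1 mod 257 = 255
New hash = (62 + 255) mod 257 = 60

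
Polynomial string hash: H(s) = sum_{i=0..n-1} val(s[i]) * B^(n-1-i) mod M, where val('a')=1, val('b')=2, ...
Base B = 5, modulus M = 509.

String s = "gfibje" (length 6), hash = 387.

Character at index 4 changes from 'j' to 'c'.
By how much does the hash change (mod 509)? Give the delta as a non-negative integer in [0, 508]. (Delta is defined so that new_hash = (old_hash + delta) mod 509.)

Answer: 474

Derivation:
Delta formula: (val(new) - val(old)) * B^(n-1-k) mod M
  val('c') - val('j') = 3 - 10 = -7
  B^(n-1-k) = 5^1 mod 509 = 5
  Delta = -7 * 5 mod 509 = 474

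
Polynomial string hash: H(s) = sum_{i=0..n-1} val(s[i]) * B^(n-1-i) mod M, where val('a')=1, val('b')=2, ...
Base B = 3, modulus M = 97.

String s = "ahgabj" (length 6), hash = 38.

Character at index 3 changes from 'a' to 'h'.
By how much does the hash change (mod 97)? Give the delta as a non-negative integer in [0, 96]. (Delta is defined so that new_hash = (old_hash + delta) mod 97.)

Delta formula: (val(new) - val(old)) * B^(n-1-k) mod M
  val('h') - val('a') = 8 - 1 = 7
  B^(n-1-k) = 3^2 mod 97 = 9
  Delta = 7 * 9 mod 97 = 63

Answer: 63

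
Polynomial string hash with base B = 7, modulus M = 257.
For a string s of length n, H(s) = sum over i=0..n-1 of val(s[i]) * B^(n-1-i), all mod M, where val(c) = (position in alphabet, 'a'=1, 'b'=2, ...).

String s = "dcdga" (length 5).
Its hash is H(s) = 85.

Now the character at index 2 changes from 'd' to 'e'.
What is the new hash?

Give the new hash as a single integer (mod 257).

val('d') = 4, val('e') = 5
Position k = 2, exponent = n-1-k = 2
B^2 mod M = 7^2 mod 257 = 49
Delta = (5 - 4) * 49 mod 257 = 49
New hash = (85 + 49) mod 257 = 134

Answer: 134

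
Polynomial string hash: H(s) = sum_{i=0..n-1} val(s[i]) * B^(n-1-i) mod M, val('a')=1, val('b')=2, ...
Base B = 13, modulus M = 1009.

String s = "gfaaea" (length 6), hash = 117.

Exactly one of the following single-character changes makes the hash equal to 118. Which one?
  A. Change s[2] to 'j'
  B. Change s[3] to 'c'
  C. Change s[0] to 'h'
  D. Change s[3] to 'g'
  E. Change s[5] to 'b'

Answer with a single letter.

Option A: s[2]='a'->'j', delta=(10-1)*13^3 mod 1009 = 602, hash=117+602 mod 1009 = 719
Option B: s[3]='a'->'c', delta=(3-1)*13^2 mod 1009 = 338, hash=117+338 mod 1009 = 455
Option C: s[0]='g'->'h', delta=(8-7)*13^5 mod 1009 = 990, hash=117+990 mod 1009 = 98
Option D: s[3]='a'->'g', delta=(7-1)*13^2 mod 1009 = 5, hash=117+5 mod 1009 = 122
Option E: s[5]='a'->'b', delta=(2-1)*13^0 mod 1009 = 1, hash=117+1 mod 1009 = 118 <-- target

Answer: E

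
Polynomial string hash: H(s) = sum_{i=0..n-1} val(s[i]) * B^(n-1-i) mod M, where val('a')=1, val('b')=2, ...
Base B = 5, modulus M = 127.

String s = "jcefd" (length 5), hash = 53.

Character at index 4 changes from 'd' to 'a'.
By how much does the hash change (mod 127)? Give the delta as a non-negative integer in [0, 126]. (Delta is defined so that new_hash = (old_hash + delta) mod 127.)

Answer: 124

Derivation:
Delta formula: (val(new) - val(old)) * B^(n-1-k) mod M
  val('a') - val('d') = 1 - 4 = -3
  B^(n-1-k) = 5^0 mod 127 = 1
  Delta = -3 * 1 mod 127 = 124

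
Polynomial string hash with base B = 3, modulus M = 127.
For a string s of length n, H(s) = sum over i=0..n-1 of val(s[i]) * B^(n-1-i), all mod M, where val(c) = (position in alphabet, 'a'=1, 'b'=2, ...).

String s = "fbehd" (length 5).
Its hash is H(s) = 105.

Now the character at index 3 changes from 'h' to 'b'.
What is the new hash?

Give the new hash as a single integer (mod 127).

Answer: 87

Derivation:
val('h') = 8, val('b') = 2
Position k = 3, exponent = n-1-k = 1
B^1 mod M = 3^1 mod 127 = 3
Delta = (2 - 8) * 3 mod 127 = 109
New hash = (105 + 109) mod 127 = 87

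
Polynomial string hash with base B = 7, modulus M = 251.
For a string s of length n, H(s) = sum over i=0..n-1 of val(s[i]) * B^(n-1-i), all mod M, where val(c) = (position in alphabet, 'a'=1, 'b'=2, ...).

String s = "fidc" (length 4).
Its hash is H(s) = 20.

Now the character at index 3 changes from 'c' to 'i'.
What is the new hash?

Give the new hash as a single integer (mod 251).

Answer: 26

Derivation:
val('c') = 3, val('i') = 9
Position k = 3, exponent = n-1-k = 0
B^0 mod M = 7^0 mod 251 = 1
Delta = (9 - 3) * 1 mod 251 = 6
New hash = (20 + 6) mod 251 = 26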